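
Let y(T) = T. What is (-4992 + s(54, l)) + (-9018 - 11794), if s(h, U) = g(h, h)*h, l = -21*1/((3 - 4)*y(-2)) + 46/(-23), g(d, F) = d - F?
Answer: -25804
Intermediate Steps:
l = -25/2 (l = -21*(-1/(2*(3 - 4))) + 46/(-23) = -21/((-1*(-2))) + 46*(-1/23) = -21/2 - 2 = -25/2 ≈ -12.500)
s(h, U) = 0 (s(h, U) = (h - h)*h = 0*h = 0)
(-4992 + s(54, l)) + (-9018 - 11794) = (-4992 + 0) + (-9018 - 11794) = -4992 - 20812 = -25804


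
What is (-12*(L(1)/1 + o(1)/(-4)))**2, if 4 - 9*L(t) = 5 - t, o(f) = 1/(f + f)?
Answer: 9/4 ≈ 2.2500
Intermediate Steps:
o(f) = 1/(2*f)
L(t) = -1/9 + t/9 (L(t) = 4/9 - (5 - t)/9 = 4/9 + (-5/9 + t/9) = -1/9 + t/9)
(-12*(L(1)/1 + o(1)/(-4)))**2 = (-12*((-1/9 + (1/9)*1)/1 + ((1/2)/1)/(-4)))**2 = (-12*((-1/9 + 1/9)*1 + ((1/2)*1)*(-1/4)))**2 = (-12*(0*1 + (1/2)*(-1/4)))**2 = (-12*(0 - 1/8))**2 = (-12*(-1/8))**2 = (3/2)**2 = 9/4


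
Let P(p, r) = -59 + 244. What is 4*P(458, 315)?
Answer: 740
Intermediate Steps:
P(p, r) = 185
4*P(458, 315) = 4*185 = 740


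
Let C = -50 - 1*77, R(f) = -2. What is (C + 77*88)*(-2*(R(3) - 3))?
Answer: 66490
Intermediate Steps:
C = -127 (C = -50 - 77 = -127)
(C + 77*88)*(-2*(R(3) - 3)) = (-127 + 77*88)*(-2*(-2 - 3)) = (-127 + 6776)*(-2*(-5)) = 6649*10 = 66490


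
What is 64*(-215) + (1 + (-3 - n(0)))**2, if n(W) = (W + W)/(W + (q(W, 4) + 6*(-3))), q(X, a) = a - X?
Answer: -13756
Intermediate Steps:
n(W) = -W/7 (n(W) = (W + W)/(W + ((4 - W) + 6*(-3))) = (2*W)/(W + ((4 - W) - 18)) = (2*W)/(W + (-14 - W)) = (2*W)/(-14) = (2*W)*(-1/14) = -W/7)
64*(-215) + (1 + (-3 - n(0)))**2 = 64*(-215) + (1 + (-3 - (-1)*0/7))**2 = -13760 + (1 + (-3 - 1*0))**2 = -13760 + (1 + (-3 + 0))**2 = -13760 + (1 - 3)**2 = -13760 + (-2)**2 = -13760 + 4 = -13756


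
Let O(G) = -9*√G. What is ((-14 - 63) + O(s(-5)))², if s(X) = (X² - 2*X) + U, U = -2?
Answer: 8602 + 1386*√33 ≈ 16564.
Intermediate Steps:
s(X) = -2 + X² - 2*X (s(X) = (X² - 2*X) - 2 = -2 + X² - 2*X)
((-14 - 63) + O(s(-5)))² = ((-14 - 63) - 9*√(-2 + (-5)² - 2*(-5)))² = (-77 - 9*√(-2 + 25 + 10))² = (-77 - 9*√33)²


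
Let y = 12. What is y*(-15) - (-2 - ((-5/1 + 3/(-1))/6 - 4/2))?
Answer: -544/3 ≈ -181.33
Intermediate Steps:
y*(-15) - (-2 - ((-5/1 + 3/(-1))/6 - 4/2)) = 12*(-15) - (-2 - ((-5/1 + 3/(-1))/6 - 4/2)) = -180 - (-2 - ((-5*1 + 3*(-1))*(1/6) - 4*1/2)) = -180 - (-2 - ((-5 - 3)*(1/6) - 2)) = -180 - (-2 - (-8*1/6 - 2)) = -180 - (-2 - (-4/3 - 2)) = -180 - (-2 - 1*(-10/3)) = -180 - (-2 + 10/3) = -180 - 1*4/3 = -180 - 4/3 = -544/3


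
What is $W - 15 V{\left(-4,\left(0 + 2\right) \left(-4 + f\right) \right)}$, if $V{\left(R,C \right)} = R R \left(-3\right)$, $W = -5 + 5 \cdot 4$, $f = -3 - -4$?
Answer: $735$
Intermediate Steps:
$f = 1$ ($f = -3 + 4 = 1$)
$W = 15$ ($W = -5 + 20 = 15$)
$V{\left(R,C \right)} = - 3 R^{2}$ ($V{\left(R,C \right)} = R^{2} \left(-3\right) = - 3 R^{2}$)
$W - 15 V{\left(-4,\left(0 + 2\right) \left(-4 + f\right) \right)} = 15 - 15 \left(- 3 \left(-4\right)^{2}\right) = 15 - 15 \left(\left(-3\right) 16\right) = 15 - -720 = 15 + 720 = 735$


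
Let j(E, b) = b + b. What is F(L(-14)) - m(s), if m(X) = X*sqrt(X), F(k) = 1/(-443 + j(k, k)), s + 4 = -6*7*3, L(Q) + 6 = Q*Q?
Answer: -1/63 + 130*I*sqrt(130) ≈ -0.015873 + 1482.2*I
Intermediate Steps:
L(Q) = -6 + Q**2 (L(Q) = -6 + Q*Q = -6 + Q**2)
j(E, b) = 2*b
s = -130 (s = -4 - 6*7*3 = -4 - 42*3 = -4 - 126 = -130)
F(k) = 1/(-443 + 2*k)
m(X) = X**(3/2)
F(L(-14)) - m(s) = 1/(-443 + 2*(-6 + (-14)**2)) - (-130)**(3/2) = 1/(-443 + 2*(-6 + 196)) - (-130)*I*sqrt(130) = 1/(-443 + 2*190) + 130*I*sqrt(130) = 1/(-443 + 380) + 130*I*sqrt(130) = 1/(-63) + 130*I*sqrt(130) = -1/63 + 130*I*sqrt(130)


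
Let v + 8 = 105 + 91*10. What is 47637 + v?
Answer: 48644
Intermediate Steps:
v = 1007 (v = -8 + (105 + 91*10) = -8 + (105 + 910) = -8 + 1015 = 1007)
47637 + v = 47637 + 1007 = 48644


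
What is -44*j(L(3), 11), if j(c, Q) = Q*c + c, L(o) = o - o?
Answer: 0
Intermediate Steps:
L(o) = 0
j(c, Q) = c + Q*c
-44*j(L(3), 11) = -0*(1 + 11) = -0*12 = -44*0 = 0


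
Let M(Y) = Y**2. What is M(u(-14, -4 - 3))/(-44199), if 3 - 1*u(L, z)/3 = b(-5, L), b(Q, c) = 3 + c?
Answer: -196/4911 ≈ -0.039910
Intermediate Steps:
u(L, z) = -3*L (u(L, z) = 9 - 3*(3 + L) = 9 + (-9 - 3*L) = -3*L)
M(u(-14, -4 - 3))/(-44199) = (-3*(-14))**2/(-44199) = 42**2*(-1/44199) = 1764*(-1/44199) = -196/4911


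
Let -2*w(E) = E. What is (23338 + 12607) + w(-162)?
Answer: 36026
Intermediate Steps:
w(E) = -E/2
(23338 + 12607) + w(-162) = (23338 + 12607) - ½*(-162) = 35945 + 81 = 36026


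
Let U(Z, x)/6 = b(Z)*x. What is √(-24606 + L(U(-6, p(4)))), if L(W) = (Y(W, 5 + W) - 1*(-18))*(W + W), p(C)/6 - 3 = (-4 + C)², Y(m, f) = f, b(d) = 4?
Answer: 3*√40946 ≈ 607.05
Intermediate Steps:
p(C) = 18 + 6*(-4 + C)²
U(Z, x) = 24*x (U(Z, x) = 6*(4*x) = 24*x)
L(W) = 2*W*(23 + W) (L(W) = ((5 + W) - 1*(-18))*(W + W) = ((5 + W) + 18)*(2*W) = (23 + W)*(2*W) = 2*W*(23 + W))
√(-24606 + L(U(-6, p(4)))) = √(-24606 + 2*(24*(18 + 6*(-4 + 4)²))*(23 + 24*(18 + 6*(-4 + 4)²))) = √(-24606 + 2*(24*(18 + 6*0²))*(23 + 24*(18 + 6*0²))) = √(-24606 + 2*(24*(18 + 6*0))*(23 + 24*(18 + 6*0))) = √(-24606 + 2*(24*(18 + 0))*(23 + 24*(18 + 0))) = √(-24606 + 2*(24*18)*(23 + 24*18)) = √(-24606 + 2*432*(23 + 432)) = √(-24606 + 2*432*455) = √(-24606 + 393120) = √368514 = 3*√40946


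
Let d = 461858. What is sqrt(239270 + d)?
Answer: 2*sqrt(175282) ≈ 837.33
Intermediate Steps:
sqrt(239270 + d) = sqrt(239270 + 461858) = sqrt(701128) = 2*sqrt(175282)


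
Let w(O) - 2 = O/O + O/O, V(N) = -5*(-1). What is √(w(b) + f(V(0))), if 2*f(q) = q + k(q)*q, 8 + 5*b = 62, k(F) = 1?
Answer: 3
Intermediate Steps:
V(N) = 5
b = 54/5 (b = -8/5 + (⅕)*62 = -8/5 + 62/5 = 54/5 ≈ 10.800)
w(O) = 4 (w(O) = 2 + (O/O + O/O) = 2 + (1 + 1) = 2 + 2 = 4)
f(q) = q (f(q) = (q + 1*q)/2 = (q + q)/2 = (2*q)/2 = q)
√(w(b) + f(V(0))) = √(4 + 5) = √9 = 3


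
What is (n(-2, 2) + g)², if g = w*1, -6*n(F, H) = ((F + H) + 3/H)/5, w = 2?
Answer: 1521/400 ≈ 3.8025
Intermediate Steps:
n(F, H) = -1/(10*H) - F/30 - H/30 (n(F, H) = -((F + H) + 3/H)/(6*5) = -(F + H + 3/H)/(6*5) = -(F/5 + H/5 + 3/(5*H))/6 = -1/(10*H) - F/30 - H/30)
g = 2 (g = 2*1 = 2)
(n(-2, 2) + g)² = ((1/30)*(-3 - 1*2*(-2 + 2))/2 + 2)² = ((1/30)*(½)*(-3 - 1*2*0) + 2)² = ((1/30)*(½)*(-3 + 0) + 2)² = ((1/30)*(½)*(-3) + 2)² = (-1/20 + 2)² = (39/20)² = 1521/400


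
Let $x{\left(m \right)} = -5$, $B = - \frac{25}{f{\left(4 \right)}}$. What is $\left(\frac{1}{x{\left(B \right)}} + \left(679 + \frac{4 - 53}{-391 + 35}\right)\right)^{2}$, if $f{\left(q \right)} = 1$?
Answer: $\frac{1460494003081}{3168400} \approx 4.6096 \cdot 10^{5}$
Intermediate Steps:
$B = -25$ ($B = - \frac{25}{1} = \left(-25\right) 1 = -25$)
$\left(\frac{1}{x{\left(B \right)}} + \left(679 + \frac{4 - 53}{-391 + 35}\right)\right)^{2} = \left(\frac{1}{-5} + \left(679 + \frac{4 - 53}{-391 + 35}\right)\right)^{2} = \left(- \frac{1}{5} + \left(679 - \frac{49}{-356}\right)\right)^{2} = \left(- \frac{1}{5} + \left(679 - - \frac{49}{356}\right)\right)^{2} = \left(- \frac{1}{5} + \left(679 + \frac{49}{356}\right)\right)^{2} = \left(- \frac{1}{5} + \frac{241773}{356}\right)^{2} = \left(\frac{1208509}{1780}\right)^{2} = \frac{1460494003081}{3168400}$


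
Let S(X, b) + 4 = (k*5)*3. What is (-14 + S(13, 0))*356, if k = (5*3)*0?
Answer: -6408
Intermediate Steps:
k = 0 (k = 15*0 = 0)
S(X, b) = -4 (S(X, b) = -4 + (0*5)*3 = -4 + 0*3 = -4 + 0 = -4)
(-14 + S(13, 0))*356 = (-14 - 4)*356 = -18*356 = -6408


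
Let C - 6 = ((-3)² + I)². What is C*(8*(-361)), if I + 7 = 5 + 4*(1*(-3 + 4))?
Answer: -366776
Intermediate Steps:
I = 2 (I = -7 + (5 + 4*(1*(-3 + 4))) = -7 + (5 + 4*(1*1)) = -7 + (5 + 4*1) = -7 + (5 + 4) = -7 + 9 = 2)
C = 127 (C = 6 + ((-3)² + 2)² = 6 + (9 + 2)² = 6 + 11² = 6 + 121 = 127)
C*(8*(-361)) = 127*(8*(-361)) = 127*(-2888) = -366776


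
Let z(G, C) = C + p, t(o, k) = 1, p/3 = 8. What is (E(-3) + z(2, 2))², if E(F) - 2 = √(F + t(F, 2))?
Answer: (28 + I*√2)² ≈ 782.0 + 79.196*I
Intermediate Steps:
p = 24 (p = 3*8 = 24)
E(F) = 2 + √(1 + F) (E(F) = 2 + √(F + 1) = 2 + √(1 + F))
z(G, C) = 24 + C (z(G, C) = C + 24 = 24 + C)
(E(-3) + z(2, 2))² = ((2 + √(1 - 3)) + (24 + 2))² = ((2 + √(-2)) + 26)² = ((2 + I*√2) + 26)² = (28 + I*√2)²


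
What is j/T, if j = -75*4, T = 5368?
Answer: -75/1342 ≈ -0.055887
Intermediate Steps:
j = -300
j/T = -300/5368 = -300*1/5368 = -75/1342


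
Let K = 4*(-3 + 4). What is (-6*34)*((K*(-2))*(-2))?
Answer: -3264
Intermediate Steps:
K = 4 (K = 4*1 = 4)
(-6*34)*((K*(-2))*(-2)) = (-6*34)*((4*(-2))*(-2)) = -(-1632)*(-2) = -204*16 = -3264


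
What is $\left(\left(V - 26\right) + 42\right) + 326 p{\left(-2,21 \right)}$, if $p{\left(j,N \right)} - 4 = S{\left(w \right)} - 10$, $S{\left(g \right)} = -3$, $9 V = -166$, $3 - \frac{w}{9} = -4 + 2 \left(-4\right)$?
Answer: $- \frac{26428}{9} \approx -2936.4$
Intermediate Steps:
$w = 135$ ($w = 27 - 9 \left(-4 + 2 \left(-4\right)\right) = 27 - 9 \left(-4 - 8\right) = 27 - -108 = 27 + 108 = 135$)
$V = - \frac{166}{9}$ ($V = \frac{1}{9} \left(-166\right) = - \frac{166}{9} \approx -18.444$)
$p{\left(j,N \right)} = -9$ ($p{\left(j,N \right)} = 4 - 13 = -9$)
$\left(\left(V - 26\right) + 42\right) + 326 p{\left(-2,21 \right)} = \left(\left(- \frac{166}{9} - 26\right) + 42\right) + 326 \left(-9\right) = \left(- \frac{400}{9} + 42\right) - 2934 = - \frac{22}{9} - 2934 = - \frac{26428}{9}$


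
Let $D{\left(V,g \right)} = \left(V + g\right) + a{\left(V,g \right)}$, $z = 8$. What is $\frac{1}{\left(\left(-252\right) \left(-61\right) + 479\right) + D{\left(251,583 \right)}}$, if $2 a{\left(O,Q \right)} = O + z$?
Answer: $\frac{2}{33629} \approx 5.9472 \cdot 10^{-5}$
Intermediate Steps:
$a{\left(O,Q \right)} = 4 + \frac{O}{2}$ ($a{\left(O,Q \right)} = \frac{O + 8}{2} = \frac{8 + O}{2} = 4 + \frac{O}{2}$)
$D{\left(V,g \right)} = 4 + g + \frac{3 V}{2}$ ($D{\left(V,g \right)} = \left(V + g\right) + \left(4 + \frac{V}{2}\right) = 4 + g + \frac{3 V}{2}$)
$\frac{1}{\left(\left(-252\right) \left(-61\right) + 479\right) + D{\left(251,583 \right)}} = \frac{1}{\left(\left(-252\right) \left(-61\right) + 479\right) + \left(4 + 583 + \frac{3}{2} \cdot 251\right)} = \frac{1}{\left(15372 + 479\right) + \left(4 + 583 + \frac{753}{2}\right)} = \frac{1}{15851 + \frac{1927}{2}} = \frac{1}{\frac{33629}{2}} = \frac{2}{33629}$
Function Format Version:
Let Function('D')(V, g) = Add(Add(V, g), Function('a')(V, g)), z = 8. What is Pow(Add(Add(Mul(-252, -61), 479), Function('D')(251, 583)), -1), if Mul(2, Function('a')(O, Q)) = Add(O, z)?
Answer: Rational(2, 33629) ≈ 5.9472e-5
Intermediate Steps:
Function('a')(O, Q) = Add(4, Mul(Rational(1, 2), O)) (Function('a')(O, Q) = Mul(Rational(1, 2), Add(O, 8)) = Mul(Rational(1, 2), Add(8, O)) = Add(4, Mul(Rational(1, 2), O)))
Function('D')(V, g) = Add(4, g, Mul(Rational(3, 2), V)) (Function('D')(V, g) = Add(Add(V, g), Add(4, Mul(Rational(1, 2), V))) = Add(4, g, Mul(Rational(3, 2), V)))
Pow(Add(Add(Mul(-252, -61), 479), Function('D')(251, 583)), -1) = Pow(Add(Add(Mul(-252, -61), 479), Add(4, 583, Mul(Rational(3, 2), 251))), -1) = Pow(Add(Add(15372, 479), Add(4, 583, Rational(753, 2))), -1) = Pow(Add(15851, Rational(1927, 2)), -1) = Pow(Rational(33629, 2), -1) = Rational(2, 33629)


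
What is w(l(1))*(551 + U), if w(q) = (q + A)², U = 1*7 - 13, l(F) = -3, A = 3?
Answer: 0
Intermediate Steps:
U = -6 (U = 7 - 13 = -6)
w(q) = (3 + q)² (w(q) = (q + 3)² = (3 + q)²)
w(l(1))*(551 + U) = (3 - 3)²*(551 - 6) = 0²*545 = 0*545 = 0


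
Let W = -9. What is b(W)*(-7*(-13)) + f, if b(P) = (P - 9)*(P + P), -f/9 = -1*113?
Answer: 30501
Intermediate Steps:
f = 1017 (f = -(-9)*113 = -9*(-113) = 1017)
b(P) = 2*P*(-9 + P) (b(P) = (-9 + P)*(2*P) = 2*P*(-9 + P))
b(W)*(-7*(-13)) + f = (2*(-9)*(-9 - 9))*(-7*(-13)) + 1017 = (2*(-9)*(-18))*91 + 1017 = 324*91 + 1017 = 29484 + 1017 = 30501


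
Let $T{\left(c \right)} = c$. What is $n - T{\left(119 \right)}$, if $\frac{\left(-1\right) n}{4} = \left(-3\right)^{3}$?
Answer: $-11$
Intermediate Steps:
$n = 108$ ($n = - 4 \left(-3\right)^{3} = \left(-4\right) \left(-27\right) = 108$)
$n - T{\left(119 \right)} = 108 - 119 = -11$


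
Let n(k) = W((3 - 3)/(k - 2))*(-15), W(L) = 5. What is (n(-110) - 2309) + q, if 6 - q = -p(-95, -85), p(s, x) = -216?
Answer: -2594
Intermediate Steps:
n(k) = -75 (n(k) = 5*(-15) = -75)
q = -210 (q = 6 - (-1)*(-216) = 6 - 1*216 = 6 - 216 = -210)
(n(-110) - 2309) + q = (-75 - 2309) - 210 = -2384 - 210 = -2594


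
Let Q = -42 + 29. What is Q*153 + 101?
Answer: -1888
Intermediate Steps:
Q = -13
Q*153 + 101 = -13*153 + 101 = -1989 + 101 = -1888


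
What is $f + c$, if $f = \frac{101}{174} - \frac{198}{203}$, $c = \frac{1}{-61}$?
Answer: $- \frac{30559}{74298} \approx -0.4113$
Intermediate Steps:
$c = - \frac{1}{61} \approx -0.016393$
$f = - \frac{481}{1218}$ ($f = 101 \cdot \frac{1}{174} - \frac{198}{203} = \frac{101}{174} - \frac{198}{203} = - \frac{481}{1218} \approx -0.39491$)
$f + c = - \frac{481}{1218} - \frac{1}{61} = - \frac{30559}{74298}$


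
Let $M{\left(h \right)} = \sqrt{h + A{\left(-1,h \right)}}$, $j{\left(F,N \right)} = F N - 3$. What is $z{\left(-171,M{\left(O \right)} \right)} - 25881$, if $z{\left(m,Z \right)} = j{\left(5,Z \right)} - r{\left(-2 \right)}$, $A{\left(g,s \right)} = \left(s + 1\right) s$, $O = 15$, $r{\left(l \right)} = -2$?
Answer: $-25882 + 5 \sqrt{255} \approx -25802.0$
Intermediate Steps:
$A{\left(g,s \right)} = s \left(1 + s\right)$ ($A{\left(g,s \right)} = \left(1 + s\right) s = s \left(1 + s\right)$)
$j{\left(F,N \right)} = -3 + F N$
$M{\left(h \right)} = \sqrt{h + h \left(1 + h\right)}$
$z{\left(m,Z \right)} = -1 + 5 Z$ ($z{\left(m,Z \right)} = \left(-3 + 5 Z\right) - -2 = \left(-3 + 5 Z\right) + 2 = -1 + 5 Z$)
$z{\left(-171,M{\left(O \right)} \right)} - 25881 = \left(-1 + 5 \sqrt{15 \left(2 + 15\right)}\right) - 25881 = \left(-1 + 5 \sqrt{15 \cdot 17}\right) - 25881 = \left(-1 + 5 \sqrt{255}\right) - 25881 = -25882 + 5 \sqrt{255}$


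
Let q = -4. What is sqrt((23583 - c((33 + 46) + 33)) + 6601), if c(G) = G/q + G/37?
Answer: 2*sqrt(10339021)/37 ≈ 173.81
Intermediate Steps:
c(G) = -33*G/148 (c(G) = G/(-4) + G/37 = G*(-1/4) + G*(1/37) = -G/4 + G/37 = -33*G/148)
sqrt((23583 - c((33 + 46) + 33)) + 6601) = sqrt((23583 - (-33)*((33 + 46) + 33)/148) + 6601) = sqrt((23583 - (-33)*(79 + 33)/148) + 6601) = sqrt((23583 - (-33)*112/148) + 6601) = sqrt((23583 - 1*(-924/37)) + 6601) = sqrt((23583 + 924/37) + 6601) = sqrt(873495/37 + 6601) = sqrt(1117732/37) = 2*sqrt(10339021)/37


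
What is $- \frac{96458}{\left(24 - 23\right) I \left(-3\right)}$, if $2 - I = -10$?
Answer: $\frac{48229}{18} \approx 2679.4$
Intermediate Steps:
$I = 12$ ($I = 2 - -10 = 2 + 10 = 12$)
$- \frac{96458}{\left(24 - 23\right) I \left(-3\right)} = - \frac{96458}{\left(24 - 23\right) 12 \left(-3\right)} = - \frac{96458}{1 \cdot 12 \left(-3\right)} = - \frac{96458}{12 \left(-3\right)} = - \frac{96458}{-36} = \left(-96458\right) \left(- \frac{1}{36}\right) = \frac{48229}{18}$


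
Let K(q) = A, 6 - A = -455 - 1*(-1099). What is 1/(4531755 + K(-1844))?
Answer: 1/4531117 ≈ 2.2070e-7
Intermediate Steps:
A = -638 (A = 6 - (-455 - 1*(-1099)) = 6 - (-455 + 1099) = 6 - 1*644 = 6 - 644 = -638)
K(q) = -638
1/(4531755 + K(-1844)) = 1/(4531755 - 638) = 1/4531117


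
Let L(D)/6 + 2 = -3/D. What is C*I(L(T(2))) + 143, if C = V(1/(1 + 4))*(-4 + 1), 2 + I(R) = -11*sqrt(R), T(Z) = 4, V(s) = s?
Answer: 721/5 + 33*I*sqrt(66)/10 ≈ 144.2 + 26.809*I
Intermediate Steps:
L(D) = -12 - 18/D (L(D) = -12 + 6*(-3/D) = -12 - 18/D)
I(R) = -2 - 11*sqrt(R)
C = -3/5 (C = (-4 + 1)/(1 + 4) = -3/5 ≈ -0.60000)
C*I(L(T(2))) + 143 = -3*(-2 - 11*sqrt(-12 - 18/4))/5 + 143 = -3*(-2 - 11*sqrt(-12 - 18*1/4))/5 + 143 = -3*(-2 - 11*sqrt(-12 - 9/2))/5 + 143 = -3*(-2 - 11*I*sqrt(66)/2)/5 + 143 = (6/5 + 33*I*sqrt(66)/10) + 143 = 721/5 + 33*I*sqrt(66)/10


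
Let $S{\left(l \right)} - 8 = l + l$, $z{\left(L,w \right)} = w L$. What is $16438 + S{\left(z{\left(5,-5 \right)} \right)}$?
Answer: $16396$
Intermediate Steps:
$z{\left(L,w \right)} = L w$
$S{\left(l \right)} = 8 + 2 l$ ($S{\left(l \right)} = 8 + \left(l + l\right) = 8 + 2 l$)
$16438 + S{\left(z{\left(5,-5 \right)} \right)} = 16438 + \left(8 + 2 \cdot 5 \left(-5\right)\right) = 16438 + \left(8 + 2 \left(-25\right)\right) = 16438 + \left(8 - 50\right) = 16438 - 42 = 16396$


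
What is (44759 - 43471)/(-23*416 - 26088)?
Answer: -161/4457 ≈ -0.036123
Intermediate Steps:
(44759 - 43471)/(-23*416 - 26088) = 1288/(-9568 - 26088) = 1288/(-35656) = 1288*(-1/35656) = -161/4457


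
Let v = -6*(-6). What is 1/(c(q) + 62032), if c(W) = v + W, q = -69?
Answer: 1/61999 ≈ 1.6129e-5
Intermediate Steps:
v = 36
c(W) = 36 + W
1/(c(q) + 62032) = 1/((36 - 69) + 62032) = 1/(-33 + 62032) = 1/61999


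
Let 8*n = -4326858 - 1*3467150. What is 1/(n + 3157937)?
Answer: 1/2183686 ≈ 4.5794e-7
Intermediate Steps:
n = -974251 (n = (-4326858 - 1*3467150)/8 = (-4326858 - 3467150)/8 = (⅛)*(-7794008) = -974251)
1/(n + 3157937) = 1/(-974251 + 3157937) = 1/2183686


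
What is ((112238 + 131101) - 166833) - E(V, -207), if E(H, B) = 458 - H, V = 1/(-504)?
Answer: 38328191/504 ≈ 76048.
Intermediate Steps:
V = -1/504 ≈ -0.0019841
((112238 + 131101) - 166833) - E(V, -207) = ((112238 + 131101) - 166833) - (458 - 1*(-1/504)) = (243339 - 166833) - (458 + 1/504) = 76506 - 1*230833/504 = 76506 - 230833/504 = 38328191/504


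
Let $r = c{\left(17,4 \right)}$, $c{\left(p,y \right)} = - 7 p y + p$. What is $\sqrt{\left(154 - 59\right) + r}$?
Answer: $2 i \sqrt{91} \approx 19.079 i$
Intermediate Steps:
$c{\left(p,y \right)} = p - 7 p y$ ($c{\left(p,y \right)} = - 7 p y + p = p - 7 p y$)
$r = -459$ ($r = 17 \left(1 - 28\right) = 17 \left(-27\right) = -459$)
$\sqrt{\left(154 - 59\right) + r} = \sqrt{\left(154 - 59\right) - 459} = \sqrt{95 - 459} = \sqrt{-364} = 2 i \sqrt{91}$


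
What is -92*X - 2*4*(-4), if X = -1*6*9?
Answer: 5000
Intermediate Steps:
X = -54 (X = -6*9 = -54)
-92*X - 2*4*(-4) = -92*(-54) - 2*4*(-4) = 4968 - 8*(-4) = 4968 + 32 = 5000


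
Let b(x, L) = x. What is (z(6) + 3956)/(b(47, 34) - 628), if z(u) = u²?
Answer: -3992/581 ≈ -6.8709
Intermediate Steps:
(z(6) + 3956)/(b(47, 34) - 628) = (6² + 3956)/(47 - 628) = (36 + 3956)/(-581) = 3992*(-1/581) = -3992/581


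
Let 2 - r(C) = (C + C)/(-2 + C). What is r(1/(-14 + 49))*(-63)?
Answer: -2940/23 ≈ -127.83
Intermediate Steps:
r(C) = 2 - 2*C/(-2 + C) (r(C) = 2 - (C + C)/(-2 + C) = 2 - 2*C/(-2 + C))
r(1/(-14 + 49))*(-63) = -4/(-2 + 1/(-14 + 49))*(-63) = -4/(-2 + 1/35)*(-63) = -4/(-69/35)*(-63) = -4*(-35/69)*(-63) = (140/69)*(-63) = -2940/23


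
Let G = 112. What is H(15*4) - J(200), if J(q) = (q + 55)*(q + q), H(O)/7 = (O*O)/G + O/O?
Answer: -101768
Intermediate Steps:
H(O) = 7 + O²/16 (H(O) = 7*((O*O)/112 + O/O) = 7*(O²*(1/112) + 1) = 7*(O²/112 + 1) = 7*(1 + O²/112) = 7 + O²/16)
J(q) = 2*q*(55 + q) (J(q) = (55 + q)*(2*q) = 2*q*(55 + q))
H(15*4) - J(200) = (7 + (15*4)²/16) - 2*200*(55 + 200) = (7 + (1/16)*60²) - 2*200*255 = (7 + (1/16)*3600) - 1*102000 = (7 + 225) - 102000 = 232 - 102000 = -101768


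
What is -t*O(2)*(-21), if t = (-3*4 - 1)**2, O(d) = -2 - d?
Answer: -14196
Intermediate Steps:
t = 169 (t = (-12 - 1)**2 = (-13)**2 = 169)
-t*O(2)*(-21) = -169*(-2 - 1*2)*(-21) = -169*(-2 - 2)*(-21) = -169*(-4)*(-21) = -(-676)*(-21) = -1*14196 = -14196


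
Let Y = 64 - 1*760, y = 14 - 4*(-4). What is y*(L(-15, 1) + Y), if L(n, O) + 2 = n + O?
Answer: -21360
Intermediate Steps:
y = 30 (y = 14 + 16 = 30)
Y = -696 (Y = 64 - 760 = -696)
L(n, O) = -2 + O + n (L(n, O) = -2 + (n + O) = -2 + (O + n) = -2 + O + n)
y*(L(-15, 1) + Y) = 30*((-2 + 1 - 15) - 696) = 30*(-16 - 696) = 30*(-712) = -21360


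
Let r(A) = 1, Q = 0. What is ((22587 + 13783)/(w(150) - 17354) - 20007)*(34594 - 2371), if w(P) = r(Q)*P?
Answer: -241137876999/374 ≈ -6.4475e+8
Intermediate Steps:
w(P) = P (w(P) = 1*P = P)
((22587 + 13783)/(w(150) - 17354) - 20007)*(34594 - 2371) = ((22587 + 13783)/(150 - 17354) - 20007)*(34594 - 2371) = (36370/(-17204) - 20007)*32223 = (36370*(-1/17204) - 20007)*32223 = (-18185/8602 - 20007)*32223 = -172118399/8602*32223 = -241137876999/374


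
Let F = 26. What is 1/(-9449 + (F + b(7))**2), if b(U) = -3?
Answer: -1/8920 ≈ -0.00011211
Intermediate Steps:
1/(-9449 + (F + b(7))**2) = 1/(-9449 + (26 - 3)**2) = 1/(-9449 + 23**2) = 1/(-9449 + 529) = 1/(-8920) = -1/8920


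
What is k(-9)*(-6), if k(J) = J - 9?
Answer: 108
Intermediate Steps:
k(J) = -9 + J
k(-9)*(-6) = (-9 - 9)*(-6) = -18*(-6) = 108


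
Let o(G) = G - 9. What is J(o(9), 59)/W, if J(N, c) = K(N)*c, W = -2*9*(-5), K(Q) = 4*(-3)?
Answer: -118/15 ≈ -7.8667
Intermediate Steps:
K(Q) = -12
o(G) = -9 + G
W = 90 (W = -18*(-5) = 90)
J(N, c) = -12*c
J(o(9), 59)/W = -12*59/90 = -708*1/90 = -118/15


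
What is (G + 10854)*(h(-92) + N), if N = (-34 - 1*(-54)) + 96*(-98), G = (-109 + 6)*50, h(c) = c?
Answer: -54073920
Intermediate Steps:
G = -5150 (G = -103*50 = -5150)
N = -9388 (N = (-34 + 54) - 9408 = 20 - 9408 = -9388)
(G + 10854)*(h(-92) + N) = (-5150 + 10854)*(-92 - 9388) = 5704*(-9480) = -54073920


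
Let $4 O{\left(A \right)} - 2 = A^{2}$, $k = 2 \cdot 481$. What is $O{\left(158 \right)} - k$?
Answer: $\frac{10559}{2} \approx 5279.5$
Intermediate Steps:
$k = 962$
$O{\left(A \right)} = \frac{1}{2} + \frac{A^{2}}{4}$
$O{\left(158 \right)} - k = \left(\frac{1}{2} + \frac{158^{2}}{4}\right) - 962 = \left(\frac{1}{2} + \frac{1}{4} \cdot 24964\right) - 962 = \left(\frac{1}{2} + 6241\right) - 962 = \frac{12483}{2} - 962 = \frac{10559}{2}$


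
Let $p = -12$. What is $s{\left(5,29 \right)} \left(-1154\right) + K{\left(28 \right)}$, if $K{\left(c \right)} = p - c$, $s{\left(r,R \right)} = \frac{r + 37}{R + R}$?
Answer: $- \frac{25394}{29} \approx -875.66$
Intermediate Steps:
$s{\left(r,R \right)} = \frac{37 + r}{2 R}$
$K{\left(c \right)} = -12 - c$
$s{\left(5,29 \right)} \left(-1154\right) + K{\left(28 \right)} = \frac{37 + 5}{2 \cdot 29} \left(-1154\right) - 40 = \frac{1}{2} \cdot \frac{1}{29} \cdot 42 \left(-1154\right) - 40 = \frac{21}{29} \left(-1154\right) - 40 = - \frac{24234}{29} - 40 = - \frac{25394}{29}$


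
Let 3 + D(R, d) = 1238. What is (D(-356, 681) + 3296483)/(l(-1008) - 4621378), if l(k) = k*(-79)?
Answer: -1648859/2270873 ≈ -0.72609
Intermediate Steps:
l(k) = -79*k
D(R, d) = 1235 (D(R, d) = -3 + 1238 = 1235)
(D(-356, 681) + 3296483)/(l(-1008) - 4621378) = (1235 + 3296483)/(-79*(-1008) - 4621378) = 3297718/(79632 - 4621378) = 3297718/(-4541746) = 3297718*(-1/4541746) = -1648859/2270873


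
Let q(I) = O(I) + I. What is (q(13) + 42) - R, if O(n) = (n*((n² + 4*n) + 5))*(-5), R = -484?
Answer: -14151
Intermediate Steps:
O(n) = -5*n*(5 + n² + 4*n) (O(n) = (n*(5 + n² + 4*n))*(-5) = -5*n*(5 + n² + 4*n))
q(I) = I - 5*I*(5 + I² + 4*I) (q(I) = -5*I*(5 + I² + 4*I) + I = I - 5*I*(5 + I² + 4*I))
(q(13) + 42) - R = (13*(-24 - 20*13 - 5*13²) + 42) - 1*(-484) = (13*(-24 - 260 - 5*169) + 42) + 484 = (13*(-24 - 260 - 845) + 42) + 484 = (13*(-1129) + 42) + 484 = (-14677 + 42) + 484 = -14635 + 484 = -14151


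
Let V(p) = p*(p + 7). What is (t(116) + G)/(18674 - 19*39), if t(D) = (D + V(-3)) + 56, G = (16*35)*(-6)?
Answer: -3200/17933 ≈ -0.17844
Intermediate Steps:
V(p) = p*(7 + p)
G = -3360 (G = 560*(-6) = -3360)
t(D) = 44 + D (t(D) = (D - 3*(7 - 3)) + 56 = (D - 3*4) + 56 = (D - 12) + 56 = (-12 + D) + 56 = 44 + D)
(t(116) + G)/(18674 - 19*39) = ((44 + 116) - 3360)/(18674 - 19*39) = (160 - 3360)/(18674 - 741) = -3200/17933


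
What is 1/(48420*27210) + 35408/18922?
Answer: 23325165182261/12464945080200 ≈ 1.8713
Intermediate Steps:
1/(48420*27210) + 35408/18922 = (1/48420)*(1/27210) + 35408*(1/18922) = 1/1317508200 + 17704/9461 = 23325165182261/12464945080200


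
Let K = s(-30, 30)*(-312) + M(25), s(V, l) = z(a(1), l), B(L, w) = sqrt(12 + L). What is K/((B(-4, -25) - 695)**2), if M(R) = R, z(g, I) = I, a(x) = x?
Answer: -4509113055/233305422289 - 25951300*sqrt(2)/233305422289 ≈ -0.019484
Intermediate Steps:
s(V, l) = l
K = -9335 (K = 30*(-312) + 25 = -9360 + 25 = -9335)
K/((B(-4, -25) - 695)**2) = -9335/(sqrt(12 - 4) - 695)**2 = -9335/(sqrt(8) - 695)**2 = -9335/(2*sqrt(2) - 695)**2 = -9335/(-695 + 2*sqrt(2))**2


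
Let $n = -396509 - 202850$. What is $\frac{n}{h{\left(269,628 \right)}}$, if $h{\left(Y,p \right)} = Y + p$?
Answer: $- \frac{599359}{897} \approx -668.18$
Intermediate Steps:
$n = -599359$ ($n = -396509 - 202850 = -599359$)
$\frac{n}{h{\left(269,628 \right)}} = - \frac{599359}{269 + 628} = - \frac{599359}{897}$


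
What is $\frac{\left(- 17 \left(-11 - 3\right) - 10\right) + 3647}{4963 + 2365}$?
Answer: $\frac{3875}{7328} \approx 0.52879$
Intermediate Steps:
$\frac{\left(- 17 \left(-11 - 3\right) - 10\right) + 3647}{4963 + 2365} = \frac{\left(\left(-17\right) \left(-14\right) - 10\right) + 3647}{7328} = \left(\left(238 - 10\right) + 3647\right) \frac{1}{7328} = \left(228 + 3647\right) \frac{1}{7328} = 3875 \cdot \frac{1}{7328} = \frac{3875}{7328}$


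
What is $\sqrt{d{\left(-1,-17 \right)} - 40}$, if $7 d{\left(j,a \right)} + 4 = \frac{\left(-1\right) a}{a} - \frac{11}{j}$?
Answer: $\frac{i \sqrt{1918}}{7} \approx 6.2564 i$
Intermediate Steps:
$d{\left(j,a \right)} = - \frac{5}{7} - \frac{11}{7 j}$ ($d{\left(j,a \right)} = - \frac{4}{7} + \frac{\frac{\left(-1\right) a}{a} - \frac{11}{j}}{7} = - \frac{4}{7} + \frac{-1 - \frac{11}{j}}{7} = - \frac{4}{7} - \left(\frac{1}{7} + \frac{11}{7 j}\right) = - \frac{5}{7} - \frac{11}{7 j}$)
$\sqrt{d{\left(-1,-17 \right)} - 40} = \sqrt{\frac{-11 - -5}{7 \left(-1\right)} - 40} = \sqrt{\frac{1}{7} \left(-1\right) \left(-11 + 5\right) - 40} = \sqrt{\frac{1}{7} \left(-1\right) \left(-6\right) - 40} = \sqrt{\frac{6}{7} - 40} = \sqrt{- \frac{274}{7}} = \frac{i \sqrt{1918}}{7}$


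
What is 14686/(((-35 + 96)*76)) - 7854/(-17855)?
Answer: 149314837/41387890 ≈ 3.6077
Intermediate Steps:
14686/(((-35 + 96)*76)) - 7854/(-17855) = 14686/((61*76)) - 7854*(-1/17855) = 14686/4636 + 7854/17855 = 14686*(1/4636) + 7854/17855 = 7343/2318 + 7854/17855 = 149314837/41387890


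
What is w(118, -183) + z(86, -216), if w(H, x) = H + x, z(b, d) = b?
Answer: 21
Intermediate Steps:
w(118, -183) + z(86, -216) = (118 - 183) + 86 = -65 + 86 = 21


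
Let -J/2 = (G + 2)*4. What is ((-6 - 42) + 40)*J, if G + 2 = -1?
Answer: -64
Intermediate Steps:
G = -3 (G = -2 - 1 = -3)
J = 8 (J = -2*(-3 + 2)*4 = -(-2)*4 = -2*(-4) = 8)
((-6 - 42) + 40)*J = ((-6 - 42) + 40)*8 = (-48 + 40)*8 = -8*8 = -64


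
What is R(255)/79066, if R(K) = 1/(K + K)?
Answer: 1/40323660 ≈ 2.4799e-8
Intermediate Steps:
R(K) = 1/(2*K)
R(255)/79066 = ((1/2)/255)/79066 = ((1/2)*(1/255))*(1/79066) = (1/510)*(1/79066) = 1/40323660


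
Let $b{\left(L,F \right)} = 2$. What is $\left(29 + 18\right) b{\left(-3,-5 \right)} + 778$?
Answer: $872$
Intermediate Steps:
$\left(29 + 18\right) b{\left(-3,-5 \right)} + 778 = \left(29 + 18\right) 2 + 778 = 47 \cdot 2 + 778 = 94 + 778 = 872$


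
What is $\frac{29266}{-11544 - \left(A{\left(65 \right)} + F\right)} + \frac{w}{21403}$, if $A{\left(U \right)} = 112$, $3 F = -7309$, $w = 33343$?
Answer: $- \frac{56288621}{34822681} \approx -1.6164$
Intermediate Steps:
$F = - \frac{7309}{3}$ ($F = \frac{1}{3} \left(-7309\right) = - \frac{7309}{3} \approx -2436.3$)
$\frac{29266}{-11544 - \left(A{\left(65 \right)} + F\right)} + \frac{w}{21403} = \frac{29266}{-11544 - \left(112 - \frac{7309}{3}\right)} + \frac{33343}{21403} = \frac{29266}{-11544 - - \frac{6973}{3}} + 33343 \cdot \frac{1}{21403} = \frac{29266}{-11544 + \frac{6973}{3}} + \frac{33343}{21403} = \frac{29266}{- \frac{27659}{3}} + \frac{33343}{21403} = 29266 \left(- \frac{3}{27659}\right) + \frac{33343}{21403} = - \frac{87798}{27659} + \frac{33343}{21403} = - \frac{56288621}{34822681}$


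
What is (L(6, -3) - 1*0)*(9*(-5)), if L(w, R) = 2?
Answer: -90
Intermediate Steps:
(L(6, -3) - 1*0)*(9*(-5)) = (2 - 1*0)*(9*(-5)) = (2 + 0)*(-45) = 2*(-45) = -90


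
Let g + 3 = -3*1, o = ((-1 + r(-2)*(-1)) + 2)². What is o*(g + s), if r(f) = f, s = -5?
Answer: -99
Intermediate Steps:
o = 9 (o = ((-1 - 2*(-1)) + 2)² = ((-1 + 2) + 2)² = (1 + 2)² = 3² = 9)
g = -6 (g = -3 - 3*1 = -3 - 3 = -6)
o*(g + s) = 9*(-6 - 5) = 9*(-11) = -99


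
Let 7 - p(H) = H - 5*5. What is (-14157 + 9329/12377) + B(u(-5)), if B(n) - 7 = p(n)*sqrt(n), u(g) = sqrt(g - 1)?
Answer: -175125221/12377 + 6**(1/4)*sqrt(I)*(32 - I*sqrt(6)) ≈ -14111.0 + 32.703*I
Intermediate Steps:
u(g) = sqrt(-1 + g)
p(H) = 32 - H (p(H) = 7 - (H - 5*5) = 7 - (H - 25) = 7 - (-25 + H) = 7 + (25 - H) = 32 - H)
B(n) = 7 + sqrt(n)*(32 - n) (B(n) = 7 + (32 - n)*sqrt(n) = 7 + sqrt(n)*(32 - n))
(-14157 + 9329/12377) + B(u(-5)) = (-14157 + 9329/12377) + (7 + sqrt(sqrt(-1 - 5))*(32 - sqrt(-1 - 5))) = (-14157 + 9329*(1/12377)) + (7 + sqrt(sqrt(-6))*(32 - sqrt(-6))) = (-14157 + 9329/12377) + (7 + sqrt(I*sqrt(6))*(32 - I*sqrt(6))) = -175211860/12377 + (7 + (6**(1/4)*sqrt(I))*(32 - I*sqrt(6))) = -175211860/12377 + (7 + 6**(1/4)*sqrt(I)*(32 - I*sqrt(6))) = -175125221/12377 + 6**(1/4)*sqrt(I)*(32 - I*sqrt(6))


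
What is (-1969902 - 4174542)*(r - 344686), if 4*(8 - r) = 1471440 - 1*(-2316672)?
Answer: 7936815181464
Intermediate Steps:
r = -947020 (r = 8 - (1471440 - 1*(-2316672))/4 = 8 - (1471440 + 2316672)/4 = 8 - ¼*3788112 = 8 - 947028 = -947020)
(-1969902 - 4174542)*(r - 344686) = (-1969902 - 4174542)*(-947020 - 344686) = -6144444*(-1291706) = 7936815181464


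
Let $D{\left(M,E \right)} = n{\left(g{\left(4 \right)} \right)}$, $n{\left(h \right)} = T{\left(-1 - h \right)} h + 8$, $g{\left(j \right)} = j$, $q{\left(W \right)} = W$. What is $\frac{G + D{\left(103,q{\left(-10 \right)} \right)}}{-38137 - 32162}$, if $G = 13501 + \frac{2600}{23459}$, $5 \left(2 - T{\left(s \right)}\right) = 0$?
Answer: $- \frac{105699301}{549714747} \approx -0.19228$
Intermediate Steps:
$T{\left(s \right)} = 2$ ($T{\left(s \right)} = 2 - 0 = 2 + 0 = 2$)
$n{\left(h \right)} = 8 + 2 h$ ($n{\left(h \right)} = 2 h + 8 = 8 + 2 h$)
$D{\left(M,E \right)} = 16$ ($D{\left(M,E \right)} = 8 + 2 \cdot 4 = 8 + 8 = 16$)
$G = \frac{316722559}{23459}$ ($G = 13501 + 2600 \cdot \frac{1}{23459} = 13501 + \frac{2600}{23459} = \frac{316722559}{23459} \approx 13501.0$)
$\frac{G + D{\left(103,q{\left(-10 \right)} \right)}}{-38137 - 32162} = \frac{\frac{316722559}{23459} + 16}{-38137 - 32162} = \frac{317097903}{23459 \left(-70299\right)} = \frac{317097903}{23459} \left(- \frac{1}{70299}\right) = - \frac{105699301}{549714747}$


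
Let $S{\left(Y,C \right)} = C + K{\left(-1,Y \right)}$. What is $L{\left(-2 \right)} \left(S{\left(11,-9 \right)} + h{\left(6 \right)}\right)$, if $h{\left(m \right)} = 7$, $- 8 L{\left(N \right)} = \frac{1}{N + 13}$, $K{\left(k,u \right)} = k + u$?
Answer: $- \frac{1}{11} \approx -0.090909$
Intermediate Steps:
$L{\left(N \right)} = - \frac{1}{8 \left(13 + N\right)}$ ($L{\left(N \right)} = - \frac{1}{8 \left(N + 13\right)} = - \frac{1}{8 \left(13 + N\right)}$)
$S{\left(Y,C \right)} = -1 + C + Y$ ($S{\left(Y,C \right)} = C + \left(-1 + Y\right) = -1 + C + Y$)
$L{\left(-2 \right)} \left(S{\left(11,-9 \right)} + h{\left(6 \right)}\right) = - \frac{1}{104 + 8 \left(-2\right)} \left(\left(-1 - 9 + 11\right) + 7\right) = - \frac{1}{104 - 16} \left(1 + 7\right) = - \frac{1}{88} \cdot 8 = \left(-1\right) \frac{1}{88} \cdot 8 = \left(- \frac{1}{88}\right) 8 = - \frac{1}{11}$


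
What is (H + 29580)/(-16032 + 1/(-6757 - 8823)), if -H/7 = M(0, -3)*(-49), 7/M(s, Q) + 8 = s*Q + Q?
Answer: -5032012820/2747564171 ≈ -1.8314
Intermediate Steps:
M(s, Q) = 7/(-8 + Q + Q*s) (M(s, Q) = 7/(-8 + (s*Q + Q)) = 7/(-8 + (Q*s + Q)) = 7/(-8 + (Q + Q*s)) = 7/(-8 + Q + Q*s))
H = -2401/11 (H = -7*7/(-8 - 3 - 3*0)*(-49) = -7*7/(-8 - 3 + 0)*(-49) = -7*7/(-11)*(-49) = -7*7*(-1/11)*(-49) = -(-49)*(-49)/11 = -7*343/11 = -2401/11 ≈ -218.27)
(H + 29580)/(-16032 + 1/(-6757 - 8823)) = (-2401/11 + 29580)/(-16032 + 1/(-6757 - 8823)) = 322979/(11*(-16032 + 1/(-15580))) = 322979/(11*(-16032 - 1/15580)) = 322979/(11*(-249778561/15580)) = (322979/11)*(-15580/249778561) = -5032012820/2747564171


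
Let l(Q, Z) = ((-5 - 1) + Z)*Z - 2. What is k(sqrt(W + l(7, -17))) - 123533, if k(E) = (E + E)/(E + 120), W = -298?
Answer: -1767633879/14309 + 240*sqrt(91)/14309 ≈ -1.2353e+5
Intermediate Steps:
l(Q, Z) = -2 + Z*(-6 + Z) (l(Q, Z) = (-6 + Z)*Z - 2 = Z*(-6 + Z) - 2 = -2 + Z*(-6 + Z))
k(E) = 2*E/(120 + E) (k(E) = (2*E)/(120 + E) = 2*E/(120 + E))
k(sqrt(W + l(7, -17))) - 123533 = 2*sqrt(-298 + (-2 + (-17)**2 - 6*(-17)))/(120 + sqrt(-298 + (-2 + (-17)**2 - 6*(-17)))) - 123533 = 2*sqrt(-298 + (-2 + 289 + 102))/(120 + sqrt(-298 + (-2 + 289 + 102))) - 123533 = 2*sqrt(-298 + 389)/(120 + sqrt(-298 + 389)) - 123533 = 2*sqrt(91)/(120 + sqrt(91)) - 123533 = -123533 + 2*sqrt(91)/(120 + sqrt(91))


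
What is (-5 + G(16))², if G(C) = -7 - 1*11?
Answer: 529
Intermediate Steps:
G(C) = -18 (G(C) = -7 - 11 = -18)
(-5 + G(16))² = (-5 - 18)² = (-23)² = 529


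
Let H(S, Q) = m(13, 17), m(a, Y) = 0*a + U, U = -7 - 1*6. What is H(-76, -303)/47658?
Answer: -1/3666 ≈ -0.00027278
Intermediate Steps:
U = -13 (U = -7 - 6 = -13)
m(a, Y) = -13 (m(a, Y) = 0*a - 13 = 0 - 13 = -13)
H(S, Q) = -13
H(-76, -303)/47658 = -13/47658 = -13*1/47658 = -1/3666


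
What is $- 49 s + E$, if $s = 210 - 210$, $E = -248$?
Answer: $-248$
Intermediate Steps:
$s = 0$ ($s = 210 - 210 = 0$)
$- 49 s + E = \left(-49\right) 0 - 248 = 0 - 248 = -248$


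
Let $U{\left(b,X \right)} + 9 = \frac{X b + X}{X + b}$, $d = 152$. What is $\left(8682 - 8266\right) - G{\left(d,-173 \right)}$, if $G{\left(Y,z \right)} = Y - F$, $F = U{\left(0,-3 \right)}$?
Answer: $256$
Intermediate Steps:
$U{\left(b,X \right)} = -9 + \frac{X + X b}{X + b}$ ($U{\left(b,X \right)} = -9 + \frac{X b + X}{X + b} = -9 + \frac{X + X b}{X + b}$)
$F = -8$ ($F = \frac{\left(-9\right) 0 - -24 - 0}{-3 + 0} = \frac{0 + 24 + 0}{-3} = \left(- \frac{1}{3}\right) 24 = -8$)
$G{\left(Y,z \right)} = 8 + Y$ ($G{\left(Y,z \right)} = Y - -8 = Y + 8 = 8 + Y$)
$\left(8682 - 8266\right) - G{\left(d,-173 \right)} = \left(8682 - 8266\right) - \left(8 + 152\right) = \left(8682 - 8266\right) - 160 = 416 - 160 = 256$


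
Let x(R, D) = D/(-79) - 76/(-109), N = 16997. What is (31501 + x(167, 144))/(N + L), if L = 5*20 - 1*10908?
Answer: 271245419/53293479 ≈ 5.0897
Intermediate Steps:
x(R, D) = 76/109 - D/79 (x(R, D) = D*(-1/79) - 76*(-1/109) = -D/79 + 76/109 = 76/109 - D/79)
L = -10808 (L = 100 - 10908 = -10808)
(31501 + x(167, 144))/(N + L) = (31501 + (76/109 - 1/79*144))/(16997 - 10808) = (31501 + (76/109 - 144/79))/6189 = (31501 - 9692/8611)*(1/6189) = (271245419/8611)*(1/6189) = 271245419/53293479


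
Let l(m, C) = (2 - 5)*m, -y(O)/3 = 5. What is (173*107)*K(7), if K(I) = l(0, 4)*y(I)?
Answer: 0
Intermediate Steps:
y(O) = -15 (y(O) = -3*5 = -15)
l(m, C) = -3*m
K(I) = 0 (K(I) = -3*0*(-15) = 0*(-15) = 0)
(173*107)*K(7) = (173*107)*0 = 18511*0 = 0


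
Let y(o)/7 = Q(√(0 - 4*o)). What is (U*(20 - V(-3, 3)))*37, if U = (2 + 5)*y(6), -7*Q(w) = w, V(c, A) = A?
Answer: -8806*I*√6 ≈ -21570.0*I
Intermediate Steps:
Q(w) = -w/7
y(o) = -2*√(-o) (y(o) = 7*(-√(0 - 4*o)/7) = 7*(-2*√(-o)/7) = -2*√(-o))
U = -14*I*√6 (U = (2 + 5)*(-2*I*√6) = 7*(-2*I*√6) = -14*I*√6 ≈ -34.293*I)
(U*(20 - V(-3, 3)))*37 = ((-14*I*√6)*(20 - 1*3))*37 = ((-14*I*√6)*(20 - 3))*37 = (-14*I*√6*17)*37 = -238*I*√6*37 = -8806*I*√6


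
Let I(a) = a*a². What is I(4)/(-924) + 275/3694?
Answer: 4421/853314 ≈ 0.0051810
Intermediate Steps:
I(a) = a³
I(4)/(-924) + 275/3694 = 4³/(-924) + 275/3694 = 64*(-1/924) + 275*(1/3694) = -16/231 + 275/3694 = 4421/853314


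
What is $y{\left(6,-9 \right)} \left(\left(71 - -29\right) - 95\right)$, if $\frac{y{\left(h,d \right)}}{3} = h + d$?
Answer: $-45$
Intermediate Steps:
$y{\left(h,d \right)} = 3 d + 3 h$ ($y{\left(h,d \right)} = 3 \left(h + d\right) = 3 \left(d + h\right) = 3 d + 3 h$)
$y{\left(6,-9 \right)} \left(\left(71 - -29\right) - 95\right) = \left(3 \left(-9\right) + 3 \cdot 6\right) \left(\left(71 - -29\right) - 95\right) = \left(-27 + 18\right) \left(\left(71 + 29\right) - 95\right) = - 9 \left(100 - 95\right) = \left(-9\right) 5 = -45$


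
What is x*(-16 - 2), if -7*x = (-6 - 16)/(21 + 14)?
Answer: -396/245 ≈ -1.6163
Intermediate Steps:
x = 22/245 (x = -(-6 - 16)/(7*(21 + 14)) = -(-22)/(7*35) = -⅐*(-22/35) = 22/245 ≈ 0.089796)
x*(-16 - 2) = 22*(-16 - 2)/245 = (22/245)*(-18) = -396/245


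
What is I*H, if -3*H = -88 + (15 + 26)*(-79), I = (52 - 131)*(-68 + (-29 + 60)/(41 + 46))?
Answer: 515590735/87 ≈ 5.9263e+6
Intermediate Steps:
I = 464915/87 (I = -79*(-68 + 31/87) = -79*(-5885/87) = 464915/87 ≈ 5343.9)
H = 1109 (H = -(-88 + (15 + 26)*(-79))/3 = -(-88 + 41*(-79))/3 = -(-88 - 3239)/3 = -⅓*(-3327) = 1109)
I*H = (464915/87)*1109 = 515590735/87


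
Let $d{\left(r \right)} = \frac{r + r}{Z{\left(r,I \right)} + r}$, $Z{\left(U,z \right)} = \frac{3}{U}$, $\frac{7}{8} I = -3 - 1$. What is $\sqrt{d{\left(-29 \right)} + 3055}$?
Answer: $\frac{3 \sqrt{60489058}}{422} \approx 55.29$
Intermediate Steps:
$I = - \frac{32}{7}$ ($I = \frac{8 \left(-3 - 1\right)}{7} = \frac{8}{7} \left(-4\right) = - \frac{32}{7} \approx -4.5714$)
$d{\left(r \right)} = \frac{2 r}{r + \frac{3}{r}}$ ($d{\left(r \right)} = \frac{r + r}{\frac{3}{r} + r} = \frac{2 r}{r + \frac{3}{r}}$)
$\sqrt{d{\left(-29 \right)} + 3055} = \sqrt{\frac{2 \left(-29\right)^{2}}{3 + \left(-29\right)^{2}} + 3055} = \sqrt{2 \cdot 841 \frac{1}{3 + 841} + 3055} = \sqrt{2 \cdot 841 \cdot \frac{1}{844} + 3055} = \sqrt{\frac{841}{422} + 3055} = \sqrt{\frac{1290051}{422}} = \frac{3 \sqrt{60489058}}{422}$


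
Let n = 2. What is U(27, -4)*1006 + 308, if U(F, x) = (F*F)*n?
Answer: 1467056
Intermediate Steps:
U(F, x) = 2*F² (U(F, x) = (F*F)*2 = F²*2 = 2*F²)
U(27, -4)*1006 + 308 = (2*27²)*1006 + 308 = (2*729)*1006 + 308 = 1458*1006 + 308 = 1466748 + 308 = 1467056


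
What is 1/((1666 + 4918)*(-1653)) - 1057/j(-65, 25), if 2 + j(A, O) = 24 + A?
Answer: 11503703021/467984136 ≈ 24.581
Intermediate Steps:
j(A, O) = 22 + A (j(A, O) = -2 + (24 + A) = 22 + A)
1/((1666 + 4918)*(-1653)) - 1057/j(-65, 25) = 1/((1666 + 4918)*(-1653)) - 1057/(22 - 65) = -1/1653/6584 - 1057/(-43) = (1/6584)*(-1/1653) - 1057*(-1/43) = -1/10883352 + 1057/43 = 11503703021/467984136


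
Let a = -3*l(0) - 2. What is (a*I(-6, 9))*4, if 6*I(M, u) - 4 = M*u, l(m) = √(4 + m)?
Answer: 800/3 ≈ 266.67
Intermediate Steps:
I(M, u) = ⅔ + M*u/6 (I(M, u) = ⅔ + (M*u)/6 = ⅔ + M*u/6)
a = -8 (a = -3*√(4 + 0) - 2 = -3*√4 - 2 = -3*2 - 2 = -6 - 2 = -8)
(a*I(-6, 9))*4 = -8*(⅔ + (⅙)*(-6)*9)*4 = -8*(⅔ - 9)*4 = -8*(-25/3)*4 = (200/3)*4 = 800/3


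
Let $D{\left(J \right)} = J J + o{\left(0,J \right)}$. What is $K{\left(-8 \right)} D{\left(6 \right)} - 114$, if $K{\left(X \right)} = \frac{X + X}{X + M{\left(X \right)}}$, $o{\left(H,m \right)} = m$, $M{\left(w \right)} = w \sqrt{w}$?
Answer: $\frac{6 \left(- 38 \sqrt{2} + 5 i\right)}{- i + 2 \sqrt{2}} \approx -104.67 - 26.399 i$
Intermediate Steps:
$M{\left(w \right)} = w^{\frac{3}{2}}$
$D{\left(J \right)} = J + J^{2}$ ($D{\left(J \right)} = J J + J = J^{2} + J = J + J^{2}$)
$K{\left(X \right)} = \frac{2 X}{X + X^{\frac{3}{2}}}$ ($K{\left(X \right)} = \frac{X + X}{X + X^{\frac{3}{2}}} = \frac{2 X}{X + X^{\frac{3}{2}}}$)
$K{\left(-8 \right)} D{\left(6 \right)} - 114 = 2 \left(-8\right) \frac{1}{-8 + \left(-8\right)^{\frac{3}{2}}} \cdot 6 \left(1 + 6\right) - 114 = 2 \left(-8\right) \frac{1}{-8 - 16 i \sqrt{2}} \cdot 6 \cdot 7 - 114 = - \frac{16}{-8 - 16 i \sqrt{2}} \cdot 42 - 114 = - \frac{672}{-8 - 16 i \sqrt{2}} - 114 = -114 - \frac{672}{-8 - 16 i \sqrt{2}}$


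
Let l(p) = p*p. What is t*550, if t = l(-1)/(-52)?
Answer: -275/26 ≈ -10.577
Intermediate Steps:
l(p) = p**2
t = -1/52 (t = (-1)**2/(-52) = 1*(-1/52) = -1/52 ≈ -0.019231)
t*550 = -1/52*550 = -275/26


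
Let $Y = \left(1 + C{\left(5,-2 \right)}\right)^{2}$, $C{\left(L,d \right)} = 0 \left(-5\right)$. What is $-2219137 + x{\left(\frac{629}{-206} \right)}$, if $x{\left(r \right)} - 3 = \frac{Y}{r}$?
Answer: $- \frac{1395835492}{629} \approx -2.2191 \cdot 10^{6}$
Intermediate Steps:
$C{\left(L,d \right)} = 0$
$Y = 1$ ($Y = \left(1 + 0\right)^{2} = 1^{2} = 1$)
$x{\left(r \right)} = 3 + \frac{1}{r}$ ($x{\left(r \right)} = 3 + 1 \frac{1}{r} = 3 + \frac{1}{r}$)
$-2219137 + x{\left(\frac{629}{-206} \right)} = -2219137 + \left(3 + \frac{1}{629 \frac{1}{-206}}\right) = -2219137 + \left(3 + \frac{1}{629 \left(- \frac{1}{206}\right)}\right) = -2219137 + \left(3 + \frac{1}{- \frac{629}{206}}\right) = -2219137 + \left(3 - \frac{206}{629}\right) = -2219137 + \frac{1681}{629} = - \frac{1395835492}{629}$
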